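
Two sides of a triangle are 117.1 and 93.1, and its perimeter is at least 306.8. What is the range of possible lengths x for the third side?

96.6 ≤ x < 210.2

Triangle inequality alone gives 24.0 < x < 210.2.
The perimeter condition gives x ≥ 306.8 − 117.1 − 93.1 = 96.6.
Intersecting the two: 96.6 ≤ x < 210.2.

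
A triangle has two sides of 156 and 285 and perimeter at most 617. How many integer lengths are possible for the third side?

Triangle inequality: 129 < x < 441. Perimeter ≤ 617 gives x ≤ 617 − 156 − 285 = 176.
So 129 < x ≤ 176; integers 130 through 176: 47 values.

47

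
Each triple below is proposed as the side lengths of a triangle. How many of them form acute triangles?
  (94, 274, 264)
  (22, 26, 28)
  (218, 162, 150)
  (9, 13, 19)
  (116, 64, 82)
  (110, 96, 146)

3

(94,274,264): 94²+264² = 78532 > 75076 = 274² → acute
(22,26,28): 22²+26² = 1160 > 784 = 28² → acute
(218,162,150): 150²+162² = 48744 > 47524 = 218² → acute
(9,13,19): 9²+13² = 250 < 361 = 19² → obtuse
(116,64,82): 64²+82² = 10820 < 13456 = 116² → obtuse
(110,96,146): 96²+110² = 21316 = 146² → right
3 of the 6 are acute.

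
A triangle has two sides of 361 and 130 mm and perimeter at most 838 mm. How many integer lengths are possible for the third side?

116

Triangle inequality: 231 < x < 491. Perimeter ≤ 838 gives x ≤ 838 − 361 − 130 = 347.
So 231 < x ≤ 347; integers 232 through 347: 116 values.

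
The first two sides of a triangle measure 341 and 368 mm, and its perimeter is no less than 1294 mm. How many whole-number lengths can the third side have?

Triangle inequality: 27 < x < 709. Perimeter ≥ 1294 gives x ≥ 1294 − 341 − 368 = 585.
So 585 ≤ x < 709; integers 585 through 708: 124 values.

124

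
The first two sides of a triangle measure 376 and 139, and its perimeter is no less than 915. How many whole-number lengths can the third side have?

115

Triangle inequality: 237 < x < 515. Perimeter ≥ 915 gives x ≥ 915 − 376 − 139 = 400.
So 400 ≤ x < 515; integers 400 through 514: 115 values.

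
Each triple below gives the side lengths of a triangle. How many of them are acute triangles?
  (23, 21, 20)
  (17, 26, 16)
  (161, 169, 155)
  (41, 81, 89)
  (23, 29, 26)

(23,21,20): 20²+21² = 841 > 529 = 23² → acute
(17,26,16): 16²+17² = 545 < 676 = 26² → obtuse
(161,169,155): 155²+161² = 49946 > 28561 = 169² → acute
(41,81,89): 41²+81² = 8242 > 7921 = 89² → acute
(23,29,26): 23²+26² = 1205 > 841 = 29² → acute
4 of the 5 are acute.

4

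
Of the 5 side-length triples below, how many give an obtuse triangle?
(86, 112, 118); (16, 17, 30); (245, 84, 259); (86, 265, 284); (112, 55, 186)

2

(86,112,118): 86²+112² = 19940 > 13924 = 118² → acute
(16,17,30): 16²+17² = 545 < 900 = 30² → obtuse
(245,84,259): 84²+245² = 67081 = 259² → right
(86,265,284): 86²+265² = 77621 < 80656 = 284² → obtuse
(112,55,186): 55+112 ≤ 186, not a triangle
2 of the 5 are obtuse.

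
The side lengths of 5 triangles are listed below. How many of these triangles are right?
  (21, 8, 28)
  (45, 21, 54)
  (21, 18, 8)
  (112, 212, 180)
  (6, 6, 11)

(21,8,28): 8²+21² = 505 < 784 = 28² → obtuse
(45,21,54): 21²+45² = 2466 < 2916 = 54² → obtuse
(21,18,8): 8²+18² = 388 < 441 = 21² → obtuse
(112,212,180): 112²+180² = 44944 = 212² → right
(6,6,11): 6²+6² = 72 < 121 = 11² → obtuse
1 of the 5 is right.

1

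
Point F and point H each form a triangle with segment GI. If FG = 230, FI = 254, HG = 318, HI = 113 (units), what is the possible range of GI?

205 < GI < 431

From triangle FGI: |230 − 254| < GI < 230 + 254, i.e. 24 < GI < 484.
From triangle HGI: 205 < GI < 431.
Both must hold, so GI lies in the intersection.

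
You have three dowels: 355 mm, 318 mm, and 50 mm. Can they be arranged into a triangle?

The longest side is 355, and the other two sum to 368.
Since 368 > 355, the triangle inequality holds.

Yes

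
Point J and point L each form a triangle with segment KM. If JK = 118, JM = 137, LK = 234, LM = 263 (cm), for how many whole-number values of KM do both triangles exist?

225

From triangle JKM: 19 < KM < 255.
From triangle LKM: 29 < KM < 497.
Intersection: 29 < KM < 255, so integers 30 through 254: 225 values.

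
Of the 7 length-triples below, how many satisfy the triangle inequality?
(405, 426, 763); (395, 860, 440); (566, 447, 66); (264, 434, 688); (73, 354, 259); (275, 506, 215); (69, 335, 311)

(405,426,763): 405+426 > 763 → valid
(395,440,860): 395+440 ≤ 860 → not valid
(66,447,566): 66+447 ≤ 566 → not valid
(264,434,688): 264+434 > 688 → valid
(73,259,354): 73+259 ≤ 354 → not valid
(215,275,506): 215+275 ≤ 506 → not valid
(69,311,335): 69+311 > 335 → valid
3 of the 7 triples form a triangle.

3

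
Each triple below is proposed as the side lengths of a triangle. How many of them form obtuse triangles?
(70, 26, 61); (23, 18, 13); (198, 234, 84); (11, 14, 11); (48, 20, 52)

(70,26,61): 26²+61² = 4397 < 4900 = 70² → obtuse
(23,18,13): 13²+18² = 493 < 529 = 23² → obtuse
(198,234,84): 84²+198² = 46260 < 54756 = 234² → obtuse
(11,14,11): 11²+11² = 242 > 196 = 14² → acute
(48,20,52): 20²+48² = 2704 = 52² → right
3 of the 5 are obtuse.

3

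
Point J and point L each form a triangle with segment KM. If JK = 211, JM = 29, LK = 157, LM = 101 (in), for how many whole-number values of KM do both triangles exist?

57

From triangle JKM: 182 < KM < 240.
From triangle LKM: 56 < KM < 258.
Intersection: 182 < KM < 240, so integers 183 through 239: 57 values.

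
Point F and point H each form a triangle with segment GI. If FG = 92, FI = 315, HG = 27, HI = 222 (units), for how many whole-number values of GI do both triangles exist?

From triangle FGI: 223 < GI < 407.
From triangle HGI: 195 < GI < 249.
Intersection: 223 < GI < 249, so integers 224 through 248: 25 values.

25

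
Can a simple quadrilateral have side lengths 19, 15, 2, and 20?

A quadrilateral exists iff every side is shorter than the sum of the others — equivalently, the longest side is less than the sum of the rest.
Longest side 20 < 36 (sum of the remaining 3), so yes.

Yes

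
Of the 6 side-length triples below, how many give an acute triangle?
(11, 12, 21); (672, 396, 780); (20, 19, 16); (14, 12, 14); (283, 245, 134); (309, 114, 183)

2

(11,12,21): 11²+12² = 265 < 441 = 21² → obtuse
(672,396,780): 396²+672² = 608400 = 780² → right
(20,19,16): 16²+19² = 617 > 400 = 20² → acute
(14,12,14): 12²+14² = 340 > 196 = 14² → acute
(283,245,134): 134²+245² = 77981 < 80089 = 283² → obtuse
(309,114,183): 114+183 ≤ 309, not a triangle
2 of the 6 are acute.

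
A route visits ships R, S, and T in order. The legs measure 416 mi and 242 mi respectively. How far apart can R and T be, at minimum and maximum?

By the triangle inequality, |416 − 242| ≤ RT ≤ 416 + 242.

174 ≤ RT ≤ 658 mi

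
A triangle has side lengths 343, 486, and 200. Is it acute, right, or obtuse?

obtuse

Compare the square of the longest side to the sum of squares of the other two: 200² + 343² = 157649 < 236196 = 486².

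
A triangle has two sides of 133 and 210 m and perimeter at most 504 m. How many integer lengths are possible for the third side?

84

Triangle inequality: 77 < x < 343. Perimeter ≤ 504 gives x ≤ 504 − 133 − 210 = 161.
So 77 < x ≤ 161; integers 78 through 161: 84 values.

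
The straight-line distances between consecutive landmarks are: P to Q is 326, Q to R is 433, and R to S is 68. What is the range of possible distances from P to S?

The maximum is all hops collinear in one direction: 326 + 433 + 68 = 827.
The longest hop is 433; the others sum to 394. Folding the others back against it leaves at least 433 − 394 = 39.

39 ≤ PS ≤ 827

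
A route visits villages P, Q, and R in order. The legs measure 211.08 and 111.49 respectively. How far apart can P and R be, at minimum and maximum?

99.59 ≤ PR ≤ 322.57

By the triangle inequality, |211.08 − 111.49| ≤ PR ≤ 211.08 + 111.49.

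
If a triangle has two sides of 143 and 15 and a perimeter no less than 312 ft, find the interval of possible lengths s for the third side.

Triangle inequality alone gives 128 < s < 158.
The perimeter condition gives s ≥ 312 − 143 − 15 = 154.
Intersecting the two: 154 ≤ s < 158.

154 ≤ s < 158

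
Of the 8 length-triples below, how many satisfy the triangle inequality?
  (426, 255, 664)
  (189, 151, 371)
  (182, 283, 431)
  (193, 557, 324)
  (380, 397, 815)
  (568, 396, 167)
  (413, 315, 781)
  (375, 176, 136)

(255,426,664): 255+426 > 664 → valid
(151,189,371): 151+189 ≤ 371 → not valid
(182,283,431): 182+283 > 431 → valid
(193,324,557): 193+324 ≤ 557 → not valid
(380,397,815): 380+397 ≤ 815 → not valid
(167,396,568): 167+396 ≤ 568 → not valid
(315,413,781): 315+413 ≤ 781 → not valid
(136,176,375): 136+176 ≤ 375 → not valid
2 of the 8 triples form a triangle.

2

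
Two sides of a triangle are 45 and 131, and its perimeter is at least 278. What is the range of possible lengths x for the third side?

Triangle inequality alone gives 86 < x < 176.
The perimeter condition gives x ≥ 278 − 45 − 131 = 102.
Intersecting the two: 102 ≤ x < 176.

102 ≤ x < 176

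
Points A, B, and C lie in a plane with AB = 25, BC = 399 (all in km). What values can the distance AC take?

By the triangle inequality, |25 − 399| ≤ AC ≤ 25 + 399.

374 ≤ AC ≤ 424 km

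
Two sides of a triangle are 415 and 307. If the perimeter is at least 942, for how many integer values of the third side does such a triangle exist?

Triangle inequality: 108 < x < 722. Perimeter ≥ 942 gives x ≥ 942 − 415 − 307 = 220.
So 220 ≤ x < 722; integers 220 through 721: 502 values.

502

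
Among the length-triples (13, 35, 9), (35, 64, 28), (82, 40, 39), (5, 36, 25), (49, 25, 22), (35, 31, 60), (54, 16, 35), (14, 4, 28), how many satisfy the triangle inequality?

1

(9,13,35): 9+13 ≤ 35 → not valid
(28,35,64): 28+35 ≤ 64 → not valid
(39,40,82): 39+40 ≤ 82 → not valid
(5,25,36): 5+25 ≤ 36 → not valid
(22,25,49): 22+25 ≤ 49 → not valid
(31,35,60): 31+35 > 60 → valid
(16,35,54): 16+35 ≤ 54 → not valid
(4,14,28): 4+14 ≤ 28 → not valid
1 of the 8 triples forms a triangle.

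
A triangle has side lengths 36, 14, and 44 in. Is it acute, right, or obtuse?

obtuse

Compare the square of the longest side to the sum of squares of the other two: 14² + 36² = 1492 < 1936 = 44².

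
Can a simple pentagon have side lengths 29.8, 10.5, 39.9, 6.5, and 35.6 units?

Yes

A pentagon exists iff every side is shorter than the sum of the others — equivalently, the longest side is less than the sum of the rest.
Longest side 39.9 < 82.4 (sum of the remaining 4), so yes.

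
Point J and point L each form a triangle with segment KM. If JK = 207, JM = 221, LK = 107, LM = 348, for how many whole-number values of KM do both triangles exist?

From triangle JKM: 14 < KM < 428.
From triangle LKM: 241 < KM < 455.
Intersection: 241 < KM < 428, so integers 242 through 427: 186 values.

186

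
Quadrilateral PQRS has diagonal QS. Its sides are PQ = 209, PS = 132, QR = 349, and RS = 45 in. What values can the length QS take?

From triangle PQS: |209 − 132| < QS < 209 + 132, i.e. 77 < QS < 341.
From triangle RQS: 304 < QS < 394.
Both must hold, so QS lies in the intersection.

304 < QS < 341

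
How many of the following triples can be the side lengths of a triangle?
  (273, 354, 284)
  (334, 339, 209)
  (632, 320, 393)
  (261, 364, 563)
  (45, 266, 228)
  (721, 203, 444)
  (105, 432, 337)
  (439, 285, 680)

7

(273,284,354): 273+284 > 354 → valid
(209,334,339): 209+334 > 339 → valid
(320,393,632): 320+393 > 632 → valid
(261,364,563): 261+364 > 563 → valid
(45,228,266): 45+228 > 266 → valid
(203,444,721): 203+444 ≤ 721 → not valid
(105,337,432): 105+337 > 432 → valid
(285,439,680): 285+439 > 680 → valid
7 of the 8 triples form a triangle.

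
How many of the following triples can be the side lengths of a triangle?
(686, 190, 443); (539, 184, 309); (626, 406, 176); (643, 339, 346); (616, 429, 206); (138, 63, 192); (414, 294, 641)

4

(190,443,686): 190+443 ≤ 686 → not valid
(184,309,539): 184+309 ≤ 539 → not valid
(176,406,626): 176+406 ≤ 626 → not valid
(339,346,643): 339+346 > 643 → valid
(206,429,616): 206+429 > 616 → valid
(63,138,192): 63+138 > 192 → valid
(294,414,641): 294+414 > 641 → valid
4 of the 7 triples form a triangle.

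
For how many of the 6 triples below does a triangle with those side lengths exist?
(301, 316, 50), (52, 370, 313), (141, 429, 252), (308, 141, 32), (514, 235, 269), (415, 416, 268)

(50,301,316): 50+301 > 316 → valid
(52,313,370): 52+313 ≤ 370 → not valid
(141,252,429): 141+252 ≤ 429 → not valid
(32,141,308): 32+141 ≤ 308 → not valid
(235,269,514): 235+269 ≤ 514 → not valid
(268,415,416): 268+415 > 416 → valid
2 of the 6 triples form a triangle.

2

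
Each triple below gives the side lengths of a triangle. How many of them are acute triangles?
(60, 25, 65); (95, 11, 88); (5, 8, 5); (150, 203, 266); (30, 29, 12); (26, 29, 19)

2

(60,25,65): 25²+60² = 4225 = 65² → right
(95,11,88): 11²+88² = 7865 < 9025 = 95² → obtuse
(5,8,5): 5²+5² = 50 < 64 = 8² → obtuse
(150,203,266): 150²+203² = 63709 < 70756 = 266² → obtuse
(30,29,12): 12²+29² = 985 > 900 = 30² → acute
(26,29,19): 19²+26² = 1037 > 841 = 29² → acute
2 of the 6 are acute.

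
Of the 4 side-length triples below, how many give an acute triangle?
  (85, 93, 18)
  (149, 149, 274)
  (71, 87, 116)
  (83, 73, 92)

(85,93,18): 18²+85² = 7549 < 8649 = 93² → obtuse
(149,149,274): 149²+149² = 44402 < 75076 = 274² → obtuse
(71,87,116): 71²+87² = 12610 < 13456 = 116² → obtuse
(83,73,92): 73²+83² = 12218 > 8464 = 92² → acute
1 of the 4 is acute.

1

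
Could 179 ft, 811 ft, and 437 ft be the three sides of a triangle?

No

The longest side is 811, but the other two sum to only 616.
616 < 811, so the triangle inequality fails.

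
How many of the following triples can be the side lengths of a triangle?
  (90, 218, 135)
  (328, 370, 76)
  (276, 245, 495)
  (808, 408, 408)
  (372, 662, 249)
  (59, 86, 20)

(90,135,218): 90+135 > 218 → valid
(76,328,370): 76+328 > 370 → valid
(245,276,495): 245+276 > 495 → valid
(408,408,808): 408+408 > 808 → valid
(249,372,662): 249+372 ≤ 662 → not valid
(20,59,86): 20+59 ≤ 86 → not valid
4 of the 6 triples form a triangle.

4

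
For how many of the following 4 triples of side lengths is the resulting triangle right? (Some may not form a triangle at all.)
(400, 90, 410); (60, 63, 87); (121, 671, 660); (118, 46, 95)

3

(400,90,410): 90²+400² = 168100 = 410² → right
(60,63,87): 60²+63² = 7569 = 87² → right
(121,671,660): 121²+660² = 450241 = 671² → right
(118,46,95): 46²+95² = 11141 < 13924 = 118² → obtuse
3 of the 4 are right.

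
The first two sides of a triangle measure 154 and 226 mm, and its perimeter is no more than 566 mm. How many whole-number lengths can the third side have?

114

Triangle inequality: 72 < x < 380. Perimeter ≤ 566 gives x ≤ 566 − 154 − 226 = 186.
So 72 < x ≤ 186; integers 73 through 186: 114 values.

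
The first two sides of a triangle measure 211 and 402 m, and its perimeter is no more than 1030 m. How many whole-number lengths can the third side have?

226

Triangle inequality: 191 < x < 613. Perimeter ≤ 1030 gives x ≤ 1030 − 211 − 402 = 417.
So 191 < x ≤ 417; integers 192 through 417: 226 values.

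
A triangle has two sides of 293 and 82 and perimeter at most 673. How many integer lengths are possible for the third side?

87

Triangle inequality: 211 < x < 375. Perimeter ≤ 673 gives x ≤ 673 − 293 − 82 = 298.
So 211 < x ≤ 298; integers 212 through 298: 87 values.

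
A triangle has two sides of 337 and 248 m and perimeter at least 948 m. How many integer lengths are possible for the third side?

Triangle inequality: 89 < x < 585. Perimeter ≥ 948 gives x ≥ 948 − 337 − 248 = 363.
So 363 ≤ x < 585; integers 363 through 584: 222 values.

222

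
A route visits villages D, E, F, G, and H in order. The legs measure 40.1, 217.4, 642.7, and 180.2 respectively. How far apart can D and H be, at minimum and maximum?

205.0 ≤ DH ≤ 1080.4

The maximum is all hops collinear in one direction: 40.1 + 217.4 + 642.7 + 180.2 = 1080.4.
The longest hop is 642.7; the others sum to 437.7. Folding the others back against it leaves at least 642.7 − 437.7 = 205.0.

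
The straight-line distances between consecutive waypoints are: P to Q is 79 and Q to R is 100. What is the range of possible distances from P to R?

21 ≤ PR ≤ 179

By the triangle inequality, |79 − 100| ≤ PR ≤ 79 + 100.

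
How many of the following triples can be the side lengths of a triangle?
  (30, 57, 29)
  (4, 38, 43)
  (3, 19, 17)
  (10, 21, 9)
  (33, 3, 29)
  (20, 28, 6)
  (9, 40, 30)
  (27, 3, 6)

(29,30,57): 29+30 > 57 → valid
(4,38,43): 4+38 ≤ 43 → not valid
(3,17,19): 3+17 > 19 → valid
(9,10,21): 9+10 ≤ 21 → not valid
(3,29,33): 3+29 ≤ 33 → not valid
(6,20,28): 6+20 ≤ 28 → not valid
(9,30,40): 9+30 ≤ 40 → not valid
(3,6,27): 3+6 ≤ 27 → not valid
2 of the 8 triples form a triangle.

2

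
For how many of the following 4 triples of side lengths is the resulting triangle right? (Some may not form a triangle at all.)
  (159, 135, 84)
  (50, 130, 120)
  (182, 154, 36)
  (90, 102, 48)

3

(159,135,84): 84²+135² = 25281 = 159² → right
(50,130,120): 50²+120² = 16900 = 130² → right
(182,154,36): 36²+154² = 25012 < 33124 = 182² → obtuse
(90,102,48): 48²+90² = 10404 = 102² → right
3 of the 4 are right.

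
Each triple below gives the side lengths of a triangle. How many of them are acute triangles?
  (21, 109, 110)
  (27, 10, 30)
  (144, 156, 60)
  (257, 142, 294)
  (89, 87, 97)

2

(21,109,110): 21²+109² = 12322 > 12100 = 110² → acute
(27,10,30): 10²+27² = 829 < 900 = 30² → obtuse
(144,156,60): 60²+144² = 24336 = 156² → right
(257,142,294): 142²+257² = 86213 < 86436 = 294² → obtuse
(89,87,97): 87²+89² = 15490 > 9409 = 97² → acute
2 of the 5 are acute.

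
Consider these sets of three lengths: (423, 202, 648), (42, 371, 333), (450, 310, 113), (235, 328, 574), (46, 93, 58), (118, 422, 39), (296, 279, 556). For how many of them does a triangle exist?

3

(202,423,648): 202+423 ≤ 648 → not valid
(42,333,371): 42+333 > 371 → valid
(113,310,450): 113+310 ≤ 450 → not valid
(235,328,574): 235+328 ≤ 574 → not valid
(46,58,93): 46+58 > 93 → valid
(39,118,422): 39+118 ≤ 422 → not valid
(279,296,556): 279+296 > 556 → valid
3 of the 7 triples form a triangle.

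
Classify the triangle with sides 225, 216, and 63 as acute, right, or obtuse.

Compare the square of the longest side to the sum of squares of the other two: 63² + 216² = 50625 = 225².

right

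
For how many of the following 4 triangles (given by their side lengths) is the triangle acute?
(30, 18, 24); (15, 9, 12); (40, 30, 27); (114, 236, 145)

(30,18,24): 18²+24² = 900 = 30² → right
(15,9,12): 9²+12² = 225 = 15² → right
(40,30,27): 27²+30² = 1629 > 1600 = 40² → acute
(114,236,145): 114²+145² = 34021 < 55696 = 236² → obtuse
1 of the 4 is acute.

1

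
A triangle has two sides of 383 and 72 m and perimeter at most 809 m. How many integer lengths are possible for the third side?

Triangle inequality: 311 < x < 455. Perimeter ≤ 809 gives x ≤ 809 − 383 − 72 = 354.
So 311 < x ≤ 354; integers 312 through 354: 43 values.

43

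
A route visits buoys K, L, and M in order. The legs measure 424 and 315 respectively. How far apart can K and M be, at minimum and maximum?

By the triangle inequality, |424 − 315| ≤ KM ≤ 424 + 315.

109 ≤ KM ≤ 739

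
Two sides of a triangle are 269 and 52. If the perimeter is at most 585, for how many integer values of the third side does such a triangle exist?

Triangle inequality: 217 < x < 321. Perimeter ≤ 585 gives x ≤ 585 − 269 − 52 = 264.
So 217 < x ≤ 264; integers 218 through 264: 47 values.

47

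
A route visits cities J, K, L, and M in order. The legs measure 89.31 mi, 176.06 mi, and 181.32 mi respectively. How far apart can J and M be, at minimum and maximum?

0 ≤ JM ≤ 446.69 mi

The maximum is all hops collinear in one direction: 89.31 + 176.06 + 181.32 = 446.69.
The longest hop is 181.32; the others sum to 265.37. Since 181.32 ≤ 265.37, the path can fold back on itself completely, so the minimum distance is 0.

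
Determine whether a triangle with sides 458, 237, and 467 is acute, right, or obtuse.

acute

Compare the square of the longest side to the sum of squares of the other two: 237² + 458² = 265933 > 218089 = 467².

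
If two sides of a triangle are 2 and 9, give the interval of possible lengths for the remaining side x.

By the triangle inequality, x must be less than 2 + 9 = 11 and greater than |2 − 9| = 7.

7 < x < 11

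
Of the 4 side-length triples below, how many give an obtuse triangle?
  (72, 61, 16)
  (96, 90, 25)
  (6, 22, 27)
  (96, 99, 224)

3

(72,61,16): 16²+61² = 3977 < 5184 = 72² → obtuse
(96,90,25): 25²+90² = 8725 < 9216 = 96² → obtuse
(6,22,27): 6²+22² = 520 < 729 = 27² → obtuse
(96,99,224): 96+99 ≤ 224, not a triangle
3 of the 4 are obtuse.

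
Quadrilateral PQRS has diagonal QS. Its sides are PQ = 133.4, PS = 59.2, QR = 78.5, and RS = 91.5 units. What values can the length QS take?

74.2 < QS < 170.0

From triangle PQS: |133.4 − 59.2| < QS < 133.4 + 59.2, i.e. 74.2 < QS < 192.6.
From triangle RQS: 13.0 < QS < 170.0.
Both must hold, so QS lies in the intersection.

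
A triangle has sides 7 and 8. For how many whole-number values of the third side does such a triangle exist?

The third side lies in the open interval (1, 15).
Integers from 2 to 14 inclusive: 14 − 2 + 1 = 13.

13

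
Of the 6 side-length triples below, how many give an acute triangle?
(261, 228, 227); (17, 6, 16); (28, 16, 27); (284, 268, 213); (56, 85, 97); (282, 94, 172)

5

(261,228,227): 227²+228² = 103513 > 68121 = 261² → acute
(17,6,16): 6²+16² = 292 > 289 = 17² → acute
(28,16,27): 16²+27² = 985 > 784 = 28² → acute
(284,268,213): 213²+268² = 117193 > 80656 = 284² → acute
(56,85,97): 56²+85² = 10361 > 9409 = 97² → acute
(282,94,172): 94+172 ≤ 282, not a triangle
5 of the 6 are acute.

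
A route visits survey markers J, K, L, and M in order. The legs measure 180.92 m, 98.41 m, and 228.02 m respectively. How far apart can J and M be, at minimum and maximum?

The maximum is all hops collinear in one direction: 180.92 + 98.41 + 228.02 = 507.35.
The longest hop is 228.02; the others sum to 279.33. Since 228.02 ≤ 279.33, the path can fold back on itself completely, so the minimum distance is 0.

0 ≤ JM ≤ 507.35 m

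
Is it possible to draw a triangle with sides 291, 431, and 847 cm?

The longest side is 847, but the other two sum to only 722.
722 < 847, so the triangle inequality fails.

No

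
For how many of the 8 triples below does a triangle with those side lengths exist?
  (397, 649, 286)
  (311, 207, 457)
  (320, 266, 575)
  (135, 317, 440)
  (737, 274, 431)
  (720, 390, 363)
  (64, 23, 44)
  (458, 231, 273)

7

(286,397,649): 286+397 > 649 → valid
(207,311,457): 207+311 > 457 → valid
(266,320,575): 266+320 > 575 → valid
(135,317,440): 135+317 > 440 → valid
(274,431,737): 274+431 ≤ 737 → not valid
(363,390,720): 363+390 > 720 → valid
(23,44,64): 23+44 > 64 → valid
(231,273,458): 231+273 > 458 → valid
7 of the 8 triples form a triangle.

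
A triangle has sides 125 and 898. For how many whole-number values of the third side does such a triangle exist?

249

The third side lies in the open interval (773, 1023).
Integers from 774 to 1022 inclusive: 1022 − 774 + 1 = 249.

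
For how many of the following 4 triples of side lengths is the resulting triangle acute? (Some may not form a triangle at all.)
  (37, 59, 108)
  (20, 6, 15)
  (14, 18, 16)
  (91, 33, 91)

2

(37,59,108): 37+59 ≤ 108, not a triangle
(20,6,15): 6²+15² = 261 < 400 = 20² → obtuse
(14,18,16): 14²+16² = 452 > 324 = 18² → acute
(91,33,91): 33²+91² = 9370 > 8281 = 91² → acute
2 of the 4 are acute.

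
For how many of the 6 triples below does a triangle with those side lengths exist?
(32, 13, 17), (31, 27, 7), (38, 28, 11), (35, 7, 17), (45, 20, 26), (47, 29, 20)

(13,17,32): 13+17 ≤ 32 → not valid
(7,27,31): 7+27 > 31 → valid
(11,28,38): 11+28 > 38 → valid
(7,17,35): 7+17 ≤ 35 → not valid
(20,26,45): 20+26 > 45 → valid
(20,29,47): 20+29 > 47 → valid
4 of the 6 triples form a triangle.

4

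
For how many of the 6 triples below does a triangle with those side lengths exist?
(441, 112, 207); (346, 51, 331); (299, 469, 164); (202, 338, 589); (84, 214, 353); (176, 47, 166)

2

(112,207,441): 112+207 ≤ 441 → not valid
(51,331,346): 51+331 > 346 → valid
(164,299,469): 164+299 ≤ 469 → not valid
(202,338,589): 202+338 ≤ 589 → not valid
(84,214,353): 84+214 ≤ 353 → not valid
(47,166,176): 47+166 > 176 → valid
2 of the 6 triples form a triangle.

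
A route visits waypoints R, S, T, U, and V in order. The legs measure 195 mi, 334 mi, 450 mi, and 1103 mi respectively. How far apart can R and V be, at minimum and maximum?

124 ≤ RV ≤ 2082 mi

The maximum is all hops collinear in one direction: 195 + 334 + 450 + 1103 = 2082.
The longest hop is 1103; the others sum to 979. Folding the others back against it leaves at least 1103 − 979 = 124.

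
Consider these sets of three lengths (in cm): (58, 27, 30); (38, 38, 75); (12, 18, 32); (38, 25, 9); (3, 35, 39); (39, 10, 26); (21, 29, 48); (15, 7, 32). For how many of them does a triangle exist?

(27,30,58): 27+30 ≤ 58 → not valid
(38,38,75): 38+38 > 75 → valid
(12,18,32): 12+18 ≤ 32 → not valid
(9,25,38): 9+25 ≤ 38 → not valid
(3,35,39): 3+35 ≤ 39 → not valid
(10,26,39): 10+26 ≤ 39 → not valid
(21,29,48): 21+29 > 48 → valid
(7,15,32): 7+15 ≤ 32 → not valid
2 of the 8 triples form a triangle.

2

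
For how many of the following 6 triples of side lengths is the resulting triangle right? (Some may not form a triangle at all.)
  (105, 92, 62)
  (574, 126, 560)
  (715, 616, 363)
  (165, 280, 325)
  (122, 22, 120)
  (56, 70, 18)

4

(105,92,62): 62²+92² = 12308 > 11025 = 105² → acute
(574,126,560): 126²+560² = 329476 = 574² → right
(715,616,363): 363²+616² = 511225 = 715² → right
(165,280,325): 165²+280² = 105625 = 325² → right
(122,22,120): 22²+120² = 14884 = 122² → right
(56,70,18): 18²+56² = 3460 < 4900 = 70² → obtuse
4 of the 6 are right.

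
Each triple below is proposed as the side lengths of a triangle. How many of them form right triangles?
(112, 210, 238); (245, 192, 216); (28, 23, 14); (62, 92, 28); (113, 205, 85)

1

(112,210,238): 112²+210² = 56644 = 238² → right
(245,192,216): 192²+216² = 83520 > 60025 = 245² → acute
(28,23,14): 14²+23² = 725 < 784 = 28² → obtuse
(62,92,28): 28+62 ≤ 92, not a triangle
(113,205,85): 85+113 ≤ 205, not a triangle
1 of the 5 is right.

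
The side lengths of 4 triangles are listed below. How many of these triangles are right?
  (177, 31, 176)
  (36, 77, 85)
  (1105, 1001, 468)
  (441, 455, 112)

3

(177,31,176): 31²+176² = 31937 > 31329 = 177² → acute
(36,77,85): 36²+77² = 7225 = 85² → right
(1105,1001,468): 468²+1001² = 1221025 = 1105² → right
(441,455,112): 112²+441² = 207025 = 455² → right
3 of the 4 are right.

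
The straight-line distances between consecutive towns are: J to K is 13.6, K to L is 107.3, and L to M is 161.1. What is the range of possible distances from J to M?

40.2 ≤ JM ≤ 282.0

The maximum is all hops collinear in one direction: 13.6 + 107.3 + 161.1 = 282.0.
The longest hop is 161.1; the others sum to 120.9. Folding the others back against it leaves at least 161.1 − 120.9 = 40.2.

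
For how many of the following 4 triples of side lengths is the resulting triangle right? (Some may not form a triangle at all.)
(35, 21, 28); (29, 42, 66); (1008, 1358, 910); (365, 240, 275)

3

(35,21,28): 21²+28² = 1225 = 35² → right
(29,42,66): 29²+42² = 2605 < 4356 = 66² → obtuse
(1008,1358,910): 910²+1008² = 1844164 = 1358² → right
(365,240,275): 240²+275² = 133225 = 365² → right
3 of the 4 are right.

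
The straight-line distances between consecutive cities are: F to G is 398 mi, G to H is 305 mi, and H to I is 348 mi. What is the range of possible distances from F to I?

The maximum is all hops collinear in one direction: 398 + 305 + 348 = 1051.
The longest hop is 398; the others sum to 653. Since 398 ≤ 653, the path can fold back on itself completely, so the minimum distance is 0.

0 ≤ FI ≤ 1051 mi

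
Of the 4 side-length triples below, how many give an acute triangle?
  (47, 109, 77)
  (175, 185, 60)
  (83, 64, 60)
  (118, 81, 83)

(47,109,77): 47²+77² = 8138 < 11881 = 109² → obtuse
(175,185,60): 60²+175² = 34225 = 185² → right
(83,64,60): 60²+64² = 7696 > 6889 = 83² → acute
(118,81,83): 81²+83² = 13450 < 13924 = 118² → obtuse
1 of the 4 is acute.

1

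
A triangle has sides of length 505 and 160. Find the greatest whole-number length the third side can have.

664

The third side must be strictly less than 505 + 160 = 665.
The largest integer below 665 is 664.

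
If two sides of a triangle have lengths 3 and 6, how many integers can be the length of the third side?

The third side lies in the open interval (3, 9).
Integers from 4 to 8 inclusive: 8 − 4 + 1 = 5.

5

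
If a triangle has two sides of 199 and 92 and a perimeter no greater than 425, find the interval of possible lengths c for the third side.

107 < c ≤ 134

Triangle inequality alone gives 107 < c < 291.
The perimeter condition gives c ≤ 425 − 199 − 92 = 134.
Intersecting the two: 107 < c ≤ 134.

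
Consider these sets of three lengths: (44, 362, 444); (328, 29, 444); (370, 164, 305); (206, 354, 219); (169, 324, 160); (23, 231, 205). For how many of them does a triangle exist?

3

(44,362,444): 44+362 ≤ 444 → not valid
(29,328,444): 29+328 ≤ 444 → not valid
(164,305,370): 164+305 > 370 → valid
(206,219,354): 206+219 > 354 → valid
(160,169,324): 160+169 > 324 → valid
(23,205,231): 23+205 ≤ 231 → not valid
3 of the 6 triples form a triangle.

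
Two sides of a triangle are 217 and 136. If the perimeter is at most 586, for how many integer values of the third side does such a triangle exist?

Triangle inequality: 81 < x < 353. Perimeter ≤ 586 gives x ≤ 586 − 217 − 136 = 233.
So 81 < x ≤ 233; integers 82 through 233: 152 values.

152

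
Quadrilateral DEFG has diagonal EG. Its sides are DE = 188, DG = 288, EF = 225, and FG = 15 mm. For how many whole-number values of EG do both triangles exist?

29

From triangle DEG: 100 < EG < 476.
From triangle FEG: 210 < EG < 240.
Intersection: 210 < EG < 240, so integers 211 through 239: 29 values.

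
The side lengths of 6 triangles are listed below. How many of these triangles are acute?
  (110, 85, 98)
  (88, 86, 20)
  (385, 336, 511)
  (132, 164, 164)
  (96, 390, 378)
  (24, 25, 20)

(110,85,98): 85²+98² = 16829 > 12100 = 110² → acute
(88,86,20): 20²+86² = 7796 > 7744 = 88² → acute
(385,336,511): 336²+385² = 261121 = 511² → right
(132,164,164): 132²+164² = 44320 > 26896 = 164² → acute
(96,390,378): 96²+378² = 152100 = 390² → right
(24,25,20): 20²+24² = 976 > 625 = 25² → acute
4 of the 6 are acute.

4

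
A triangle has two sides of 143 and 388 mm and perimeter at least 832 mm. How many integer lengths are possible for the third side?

230

Triangle inequality: 245 < x < 531. Perimeter ≥ 832 gives x ≥ 832 − 143 − 388 = 301.
So 301 ≤ x < 531; integers 301 through 530: 230 values.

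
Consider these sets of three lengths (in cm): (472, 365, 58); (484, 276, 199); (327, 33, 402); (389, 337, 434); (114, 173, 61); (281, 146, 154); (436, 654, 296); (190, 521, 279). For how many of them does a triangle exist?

4

(58,365,472): 58+365 ≤ 472 → not valid
(199,276,484): 199+276 ≤ 484 → not valid
(33,327,402): 33+327 ≤ 402 → not valid
(337,389,434): 337+389 > 434 → valid
(61,114,173): 61+114 > 173 → valid
(146,154,281): 146+154 > 281 → valid
(296,436,654): 296+436 > 654 → valid
(190,279,521): 190+279 ≤ 521 → not valid
4 of the 8 triples form a triangle.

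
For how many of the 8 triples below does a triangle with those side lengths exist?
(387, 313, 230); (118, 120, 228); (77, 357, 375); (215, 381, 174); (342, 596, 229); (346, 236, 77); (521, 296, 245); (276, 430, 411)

(230,313,387): 230+313 > 387 → valid
(118,120,228): 118+120 > 228 → valid
(77,357,375): 77+357 > 375 → valid
(174,215,381): 174+215 > 381 → valid
(229,342,596): 229+342 ≤ 596 → not valid
(77,236,346): 77+236 ≤ 346 → not valid
(245,296,521): 245+296 > 521 → valid
(276,411,430): 276+411 > 430 → valid
6 of the 8 triples form a triangle.

6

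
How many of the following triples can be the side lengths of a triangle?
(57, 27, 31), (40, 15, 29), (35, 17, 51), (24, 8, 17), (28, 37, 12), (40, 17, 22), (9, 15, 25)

5

(27,31,57): 27+31 > 57 → valid
(15,29,40): 15+29 > 40 → valid
(17,35,51): 17+35 > 51 → valid
(8,17,24): 8+17 > 24 → valid
(12,28,37): 12+28 > 37 → valid
(17,22,40): 17+22 ≤ 40 → not valid
(9,15,25): 9+15 ≤ 25 → not valid
5 of the 7 triples form a triangle.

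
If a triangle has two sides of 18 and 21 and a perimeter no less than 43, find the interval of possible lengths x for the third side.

Triangle inequality alone gives 3 < x < 39.
The perimeter condition gives x ≥ 43 − 18 − 21 = 4.
Intersecting the two: 4 ≤ x < 39.

4 ≤ x < 39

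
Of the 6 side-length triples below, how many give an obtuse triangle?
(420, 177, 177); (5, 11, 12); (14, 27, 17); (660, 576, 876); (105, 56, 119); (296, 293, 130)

1

(420,177,177): 177+177 ≤ 420, not a triangle
(5,11,12): 5²+11² = 146 > 144 = 12² → acute
(14,27,17): 14²+17² = 485 < 729 = 27² → obtuse
(660,576,876): 576²+660² = 767376 = 876² → right
(105,56,119): 56²+105² = 14161 = 119² → right
(296,293,130): 130²+293² = 102749 > 87616 = 296² → acute
1 of the 6 is obtuse.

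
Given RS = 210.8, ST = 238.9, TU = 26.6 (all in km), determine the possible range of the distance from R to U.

1.5 ≤ RU ≤ 476.3 km

The maximum is all hops collinear in one direction: 210.8 + 238.9 + 26.6 = 476.3.
The longest hop is 238.9; the others sum to 237.4. Folding the others back against it leaves at least 238.9 − 237.4 = 1.5.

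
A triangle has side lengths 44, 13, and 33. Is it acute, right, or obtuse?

obtuse

Compare the square of the longest side to the sum of squares of the other two: 13² + 33² = 1258 < 1936 = 44².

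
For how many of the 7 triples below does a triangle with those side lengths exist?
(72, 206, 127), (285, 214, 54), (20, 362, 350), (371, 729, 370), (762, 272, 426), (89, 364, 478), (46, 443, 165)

(72,127,206): 72+127 ≤ 206 → not valid
(54,214,285): 54+214 ≤ 285 → not valid
(20,350,362): 20+350 > 362 → valid
(370,371,729): 370+371 > 729 → valid
(272,426,762): 272+426 ≤ 762 → not valid
(89,364,478): 89+364 ≤ 478 → not valid
(46,165,443): 46+165 ≤ 443 → not valid
2 of the 7 triples form a triangle.

2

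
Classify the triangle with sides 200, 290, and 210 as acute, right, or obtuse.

Compare the square of the longest side to the sum of squares of the other two: 200² + 210² = 84100 = 290².

right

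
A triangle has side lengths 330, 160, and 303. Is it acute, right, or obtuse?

acute

Compare the square of the longest side to the sum of squares of the other two: 160² + 303² = 117409 > 108900 = 330².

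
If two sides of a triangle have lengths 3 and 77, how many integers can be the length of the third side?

The third side lies in the open interval (74, 80).
Integers from 75 to 79 inclusive: 79 − 75 + 1 = 5.

5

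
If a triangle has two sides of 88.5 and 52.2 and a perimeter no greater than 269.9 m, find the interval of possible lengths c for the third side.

36.3 < c ≤ 129.2

Triangle inequality alone gives 36.3 < c < 140.7.
The perimeter condition gives c ≤ 269.9 − 88.5 − 52.2 = 129.2.
Intersecting the two: 36.3 < c ≤ 129.2.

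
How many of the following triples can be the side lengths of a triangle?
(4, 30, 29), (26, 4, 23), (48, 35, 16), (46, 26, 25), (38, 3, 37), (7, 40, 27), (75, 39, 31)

(4,29,30): 4+29 > 30 → valid
(4,23,26): 4+23 > 26 → valid
(16,35,48): 16+35 > 48 → valid
(25,26,46): 25+26 > 46 → valid
(3,37,38): 3+37 > 38 → valid
(7,27,40): 7+27 ≤ 40 → not valid
(31,39,75): 31+39 ≤ 75 → not valid
5 of the 7 triples form a triangle.

5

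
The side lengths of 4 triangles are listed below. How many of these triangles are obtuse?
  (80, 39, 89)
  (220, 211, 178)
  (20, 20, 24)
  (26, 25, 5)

(80,39,89): 39²+80² = 7921 = 89² → right
(220,211,178): 178²+211² = 76205 > 48400 = 220² → acute
(20,20,24): 20²+20² = 800 > 576 = 24² → acute
(26,25,5): 5²+25² = 650 < 676 = 26² → obtuse
1 of the 4 is obtuse.

1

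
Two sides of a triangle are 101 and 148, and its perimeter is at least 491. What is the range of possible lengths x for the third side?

242 ≤ x < 249

Triangle inequality alone gives 47 < x < 249.
The perimeter condition gives x ≥ 491 − 101 − 148 = 242.
Intersecting the two: 242 ≤ x < 249.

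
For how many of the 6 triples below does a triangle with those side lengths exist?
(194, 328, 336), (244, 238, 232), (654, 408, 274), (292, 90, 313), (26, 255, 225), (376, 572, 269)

(194,328,336): 194+328 > 336 → valid
(232,238,244): 232+238 > 244 → valid
(274,408,654): 274+408 > 654 → valid
(90,292,313): 90+292 > 313 → valid
(26,225,255): 26+225 ≤ 255 → not valid
(269,376,572): 269+376 > 572 → valid
5 of the 6 triples form a triangle.

5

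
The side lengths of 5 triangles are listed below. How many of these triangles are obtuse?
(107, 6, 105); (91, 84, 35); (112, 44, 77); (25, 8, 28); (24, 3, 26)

4

(107,6,105): 6²+105² = 11061 < 11449 = 107² → obtuse
(91,84,35): 35²+84² = 8281 = 91² → right
(112,44,77): 44²+77² = 7865 < 12544 = 112² → obtuse
(25,8,28): 8²+25² = 689 < 784 = 28² → obtuse
(24,3,26): 3²+24² = 585 < 676 = 26² → obtuse
4 of the 5 are obtuse.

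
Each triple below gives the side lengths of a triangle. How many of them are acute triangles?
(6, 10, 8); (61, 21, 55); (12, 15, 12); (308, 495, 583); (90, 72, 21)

(6,10,8): 6²+8² = 100 = 10² → right
(61,21,55): 21²+55² = 3466 < 3721 = 61² → obtuse
(12,15,12): 12²+12² = 288 > 225 = 15² → acute
(308,495,583): 308²+495² = 339889 = 583² → right
(90,72,21): 21²+72² = 5625 < 8100 = 90² → obtuse
1 of the 5 is acute.

1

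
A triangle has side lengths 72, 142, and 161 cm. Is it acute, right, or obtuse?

obtuse

Compare the square of the longest side to the sum of squares of the other two: 72² + 142² = 25348 < 25921 = 161².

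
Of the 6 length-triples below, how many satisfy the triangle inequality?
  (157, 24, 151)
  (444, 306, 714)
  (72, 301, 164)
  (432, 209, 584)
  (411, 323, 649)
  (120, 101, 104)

5

(24,151,157): 24+151 > 157 → valid
(306,444,714): 306+444 > 714 → valid
(72,164,301): 72+164 ≤ 301 → not valid
(209,432,584): 209+432 > 584 → valid
(323,411,649): 323+411 > 649 → valid
(101,104,120): 101+104 > 120 → valid
5 of the 6 triples form a triangle.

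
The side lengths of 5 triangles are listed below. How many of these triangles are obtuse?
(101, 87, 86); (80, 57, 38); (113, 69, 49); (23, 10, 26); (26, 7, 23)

(101,87,86): 86²+87² = 14965 > 10201 = 101² → acute
(80,57,38): 38²+57² = 4693 < 6400 = 80² → obtuse
(113,69,49): 49²+69² = 7162 < 12769 = 113² → obtuse
(23,10,26): 10²+23² = 629 < 676 = 26² → obtuse
(26,7,23): 7²+23² = 578 < 676 = 26² → obtuse
4 of the 5 are obtuse.

4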